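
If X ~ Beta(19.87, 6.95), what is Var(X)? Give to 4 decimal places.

0.0069

μ = 19.87/26.82 = 0.740865; Var = μ(1−μ)/(α+β+1) = 0.1919840/27.82 = 0.0069.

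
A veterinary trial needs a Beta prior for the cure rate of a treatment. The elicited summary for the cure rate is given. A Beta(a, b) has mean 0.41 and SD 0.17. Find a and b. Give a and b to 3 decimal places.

σ² = 0.17² = 0.0289.
With s = a+b, Var = μ(1−μ)/(s+1), so s+1 = (0.41×0.59)/0.0289 = 8.3702 and s = 7.3702.
a = μs = 3.022, b = (1−μ)s = 4.348.

a = 3.022, b = 4.348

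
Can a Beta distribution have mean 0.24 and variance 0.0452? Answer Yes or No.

Yes

A Beta with mean μ has variance μ(1−μ)/(α+β+1) < μ(1−μ).
Here μ(1−μ) = 0.24×0.76 = 0.1824, and 0.0452 < 0.1824.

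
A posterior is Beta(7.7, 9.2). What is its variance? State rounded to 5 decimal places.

0.01386

α+β = 16.9 and αβ = 70.84, so Var = αβ/[(α+β)²(α+β+1)] = 70.84/5112.419 = 0.01386.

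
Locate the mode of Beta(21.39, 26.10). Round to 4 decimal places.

0.4482

With α,β > 1, mode = (α−1)/(α+β−2) = 20.39/45.49 = 0.4482.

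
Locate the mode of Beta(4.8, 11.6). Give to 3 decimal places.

0.264

The density x^(α−1)(1−x)^(β−1) is maximised at (α−1)/(α+β−2) = 3.8/14.4 = 0.264.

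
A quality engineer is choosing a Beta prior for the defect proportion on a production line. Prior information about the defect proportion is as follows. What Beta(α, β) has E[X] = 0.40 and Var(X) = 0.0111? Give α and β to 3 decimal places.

α = 8.249, β = 12.373

Let s = α+β. The Beta variance is μ(1−μ)/(s+1).
So s+1 = μ(1−μ)/σ² = (0.40×0.60)/0.0111 = 0.2400/0.0111 = 21.6216, giving s = 20.6216.
Then α = μs = 0.40×20.6216 = 8.249 and β = (1−μ)s = 0.60×20.6216 = 12.373.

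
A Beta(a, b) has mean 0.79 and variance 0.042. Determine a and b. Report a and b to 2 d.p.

a = 2.33, b = 0.62

Write ν = a+b; then a = μν and Var = μ(1−μ)/(ν+1).
ν = μ(1−μ)/Var − 1 = 0.1659/0.042 − 1 = 2.9500.
a = 0.79·2.9500 = 2.33, b = 0.21·2.9500 = 0.62.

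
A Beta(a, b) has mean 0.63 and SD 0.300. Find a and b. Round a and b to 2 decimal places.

σ² = 0.300² = 0.090000.
With s = a+b, Var = μ(1−μ)/(s+1), so s+1 = (0.63×0.37)/0.090000 = 2.5900 and s = 1.5900.
a = μs = 1.00, b = (1−μ)s = 0.59.

a = 1.00, b = 0.59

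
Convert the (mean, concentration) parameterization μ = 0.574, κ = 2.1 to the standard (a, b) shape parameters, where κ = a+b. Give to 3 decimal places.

Split κ in proportion μ : (1−μ): a = 0.574·2.1 = 1.205, b = 2.1 − 1.205 = 0.895.

a = 1.205, b = 0.895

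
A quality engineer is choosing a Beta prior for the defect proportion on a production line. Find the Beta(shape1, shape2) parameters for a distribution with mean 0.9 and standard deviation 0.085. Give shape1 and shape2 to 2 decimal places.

shape1 = 10.31, shape2 = 1.15

σ² = 0.085² = 0.007225.
With s = shape1+shape2, Var = μ(1−μ)/(s+1), so s+1 = (0.9×0.1)/0.007225 = 12.4567 and s = 11.4567.
shape1 = μs = 10.31, shape2 = (1−μ)s = 1.15.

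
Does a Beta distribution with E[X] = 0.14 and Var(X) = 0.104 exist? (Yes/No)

The Beta variance bound is σ² < μ(1−μ).
Here μ(1−μ) = 0.14×0.86 = 0.1204, and 0.104 < 0.1204.

Yes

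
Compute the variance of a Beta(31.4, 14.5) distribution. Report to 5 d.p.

0.00461

α+β = 45.9 and αβ = 455.30, so Var = αβ/[(α+β)²(α+β+1)] = 455.30/98809.389 = 0.00461.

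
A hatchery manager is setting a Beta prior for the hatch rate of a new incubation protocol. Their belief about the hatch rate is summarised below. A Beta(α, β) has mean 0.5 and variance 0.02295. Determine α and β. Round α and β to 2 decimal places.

Let s = α+β. The Beta variance is μ(1−μ)/(s+1).
So s+1 = μ(1−μ)/σ² = (0.5×0.5)/0.02295 = 0.25/0.02295 = 10.8932, giving s = 9.8932.
Then α = μs = 0.5×9.8932 = 4.95 and β = (1−μ)s = 0.5×9.8932 = 4.95.

α = 4.95, β = 4.95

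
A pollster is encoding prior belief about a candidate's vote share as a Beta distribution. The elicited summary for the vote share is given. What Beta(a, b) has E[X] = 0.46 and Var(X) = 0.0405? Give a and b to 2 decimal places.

a = 2.36, b = 2.77

By moment matching, a+b = μ(1−μ)/σ² − 1 = (0.46·0.54)/0.0405 − 1 = 6.1333 − 1 = 5.1333.
Since a/(a+b) = μ, a = 0.46·5.1333 = 2.36 and b = 0.54·5.1333 = 2.77.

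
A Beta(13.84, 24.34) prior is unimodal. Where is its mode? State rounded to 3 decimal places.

The density x^(α−1)(1−x)^(β−1) is maximised at (α−1)/(α+β−2) = 12.84/36.18 = 0.355.

0.355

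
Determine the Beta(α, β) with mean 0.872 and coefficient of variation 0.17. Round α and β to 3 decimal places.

Var = (CV·μ)² = (0.17×0.872)² = 0.021975.
α+β = μ(1−μ)/Var − 1 = 0.111616/0.021975 − 1 = 4.0792.
Thus α = 0.872·4.0792 = 3.557 and β = 0.128·4.0792 = 0.522.

α = 3.557, β = 0.522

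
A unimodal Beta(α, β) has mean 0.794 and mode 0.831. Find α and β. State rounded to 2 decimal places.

Let s = α+β. Mean gives α = μs = 0.794s; mode gives (α−1)/(s−2) = 0.831.
Substituting: 0.794s − 1 = 0.831(s−2) = 0.831s − 1.662, so -0.037s = -0.662 and s = 17.8919.
Then α = 0.794×17.8919 = 14.21 and β = s−α = 3.69.

α = 14.21, β = 3.69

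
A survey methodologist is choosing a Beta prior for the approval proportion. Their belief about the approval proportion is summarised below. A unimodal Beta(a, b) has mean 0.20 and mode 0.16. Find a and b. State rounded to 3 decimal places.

With s = a+b: μ = a/s and mode = (a−1)/(s−2). Eliminating a = μs,
μs − 1 = m(s−2) ⇒ s(μ−m) = 1−2m ⇒ s = 0.68/0.04 = 17.0000.
So a = μs = 3.400, b = (1−μ)s = 13.600.

a = 3.400, b = 13.600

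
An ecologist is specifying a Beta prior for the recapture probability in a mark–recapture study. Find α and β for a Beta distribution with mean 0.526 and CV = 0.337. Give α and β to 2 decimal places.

α = 3.65, β = 3.29

Var = (CV·μ)² = (0.337×0.526)² = 0.031422.
α+β = μ(1−μ)/Var − 1 = 0.249324/0.031422 − 1 = 6.9347.
Thus α = 0.526·6.9347 = 3.65 and β = 0.474·6.9347 = 3.29.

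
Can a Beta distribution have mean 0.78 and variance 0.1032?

Yes

The Beta variance bound is σ² < μ(1−μ).
Here μ(1−μ) = 0.78×0.22 = 0.1716, and 0.1032 < 0.1716.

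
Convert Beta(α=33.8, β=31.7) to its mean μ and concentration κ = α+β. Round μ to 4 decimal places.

κ = α+β = 33.8+31.7 = 65.5; μ = α/κ = 33.8/65.5 = 0.5160.

μ = 0.5160, κ = 65.5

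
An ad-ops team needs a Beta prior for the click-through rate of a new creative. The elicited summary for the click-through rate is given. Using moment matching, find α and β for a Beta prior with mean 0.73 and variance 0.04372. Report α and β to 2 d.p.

By moment matching, α+β = μ(1−μ)/σ² − 1 = (0.73·0.27)/0.04372 − 1 = 4.5082 − 1 = 3.5082.
Since α/(α+β) = μ, α = 0.73·3.5082 = 2.56 and β = 0.27·3.5082 = 0.95.

α = 2.56, β = 0.95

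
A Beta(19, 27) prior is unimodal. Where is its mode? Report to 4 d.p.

0.4091

With α,β > 1, mode = (α−1)/(α+β−2) = 18/44 = 0.4091.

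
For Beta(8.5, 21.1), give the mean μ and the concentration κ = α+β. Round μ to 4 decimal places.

μ = 0.2872, κ = 29.6

κ = α+β = 8.5+21.1 = 29.6; μ = α/κ = 8.5/29.6 = 0.2872.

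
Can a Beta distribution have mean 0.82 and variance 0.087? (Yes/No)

Yes

For any Beta, Var(X) < E[X]·(1−E[X]).
Here μ(1−μ) = 0.82×0.18 = 0.1476, and 0.087 < 0.1476.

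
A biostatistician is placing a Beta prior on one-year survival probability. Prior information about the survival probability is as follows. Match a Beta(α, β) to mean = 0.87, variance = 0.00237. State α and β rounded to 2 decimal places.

Let s = α+β. The Beta variance is μ(1−μ)/(s+1).
So s+1 = μ(1−μ)/σ² = (0.87×0.13)/0.00237 = 0.1131/0.00237 = 47.7215, giving s = 46.7215.
Then α = μs = 0.87×46.7215 = 40.65 and β = (1−μ)s = 0.13×46.7215 = 6.07.

α = 40.65, β = 6.07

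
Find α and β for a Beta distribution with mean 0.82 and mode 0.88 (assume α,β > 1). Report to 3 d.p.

α = 10.387, β = 2.280

With s = α+β: μ = α/s and mode = (α−1)/(s−2). Eliminating α = μs,
μs − 1 = m(s−2) ⇒ s(μ−m) = 1−2m ⇒ s = -0.76/-0.06 = 12.6667.
So α = μs = 10.387, β = (1−μ)s = 2.280.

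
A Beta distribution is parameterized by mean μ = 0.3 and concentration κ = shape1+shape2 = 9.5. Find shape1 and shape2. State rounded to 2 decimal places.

shape1 = 2.85, shape2 = 6.65

shape1 = μκ = 0.3×9.5 = 2.85 and shape2 = (1−μ)κ = 0.7×9.5 = 6.65.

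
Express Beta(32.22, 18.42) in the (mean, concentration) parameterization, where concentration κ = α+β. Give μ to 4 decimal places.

κ = α+β = 32.22+18.42 = 50.64; μ = α/κ = 32.22/50.64 = 0.6363.

μ = 0.6363, κ = 50.64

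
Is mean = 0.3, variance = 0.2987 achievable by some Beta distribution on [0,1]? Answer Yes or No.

No

For any Beta, Var(X) < E[X]·(1−E[X]).
Here μ(1−μ) = 0.3×0.7 = 0.21, and 0.2987 ≥ 0.21.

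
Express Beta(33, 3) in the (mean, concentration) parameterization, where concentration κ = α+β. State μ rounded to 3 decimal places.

κ = α+β = 33+3 = 36; μ = α/κ = 33/36 = 0.917.

μ = 0.917, κ = 36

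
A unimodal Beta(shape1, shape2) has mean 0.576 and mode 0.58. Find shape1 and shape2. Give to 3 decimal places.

shape1 = 23.040, shape2 = 16.960

Let s = shape1+shape2. Mean gives shape1 = μs = 0.576s; mode gives (shape1−1)/(s−2) = 0.58.
Substituting: 0.576s − 1 = 0.58(s−2) = 0.58s − 1.16, so -0.004s = -0.16 and s = 40.0000.
Then shape1 = 0.576×40.0000 = 23.040 and shape2 = s−shape1 = 16.960.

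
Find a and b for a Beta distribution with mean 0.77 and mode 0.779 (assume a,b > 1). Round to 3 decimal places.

a = 47.740, b = 14.260

With s = a+b: μ = a/s and mode = (a−1)/(s−2). Eliminating a = μs,
μs − 1 = m(s−2) ⇒ s(μ−m) = 1−2m ⇒ s = -0.558/-0.009 = 62.0000.
So a = μs = 47.740, b = (1−μ)s = 14.260.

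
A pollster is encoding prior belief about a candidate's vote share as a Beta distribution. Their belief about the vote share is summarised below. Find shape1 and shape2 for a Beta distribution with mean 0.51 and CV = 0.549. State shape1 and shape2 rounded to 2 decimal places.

shape1 = 1.12, shape2 = 1.07

Var = (CV·μ)² = (0.549×0.51)² = 0.078394.
shape1+shape2 = μ(1−μ)/Var − 1 = 0.2499/0.078394 − 1 = 2.1877.
Thus shape1 = 0.51·2.1877 = 1.12 and shape2 = 0.49·2.1877 = 1.07.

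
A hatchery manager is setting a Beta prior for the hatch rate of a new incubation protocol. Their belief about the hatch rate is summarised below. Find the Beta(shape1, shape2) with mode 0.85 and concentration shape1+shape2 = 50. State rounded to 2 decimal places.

Mode = (shape1−1)/(κ−2) with κ = shape1+shape2, so shape1−1 = 0.85·48 = 40.80.
shape1 = 41.80; shape2 = κ − shape1 = 8.20.

shape1 = 41.80, shape2 = 8.20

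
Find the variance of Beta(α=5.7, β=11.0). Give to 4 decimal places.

0.0127

Var = αβ/[(α+β)²(α+β+1)] = (5.7×11.0)/(16.7²×17.7) = 62.70/4936.353 = 0.0127.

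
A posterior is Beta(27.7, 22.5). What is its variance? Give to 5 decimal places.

Var = αβ/[(α+β)²(α+β+1)] = (27.7×22.5)/(50.2²×51.2) = 623.25/129026.048 = 0.00483.

0.00483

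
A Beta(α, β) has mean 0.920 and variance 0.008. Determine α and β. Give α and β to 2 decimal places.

Let s = α+β. The Beta variance is μ(1−μ)/(s+1).
So s+1 = μ(1−μ)/σ² = (0.920×0.080)/0.008 = 0.073600/0.008 = 9.2000, giving s = 8.2000.
Then α = μs = 0.920×8.2000 = 7.54 and β = (1−μ)s = 0.080×8.2000 = 0.66.

α = 7.54, β = 0.66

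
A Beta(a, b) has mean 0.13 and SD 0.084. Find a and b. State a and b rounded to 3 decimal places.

σ² = 0.084² = 0.007056.
With s = a+b, Var = μ(1−μ)/(s+1), so s+1 = (0.13×0.87)/0.007056 = 16.0289 and s = 15.0289.
a = μs = 1.954, b = (1−μ)s = 13.075.

a = 1.954, b = 13.075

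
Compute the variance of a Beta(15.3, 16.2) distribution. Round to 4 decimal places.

0.0077

α+β = 31.5 and αβ = 247.86, so Var = αβ/[(α+β)²(α+β+1)] = 247.86/32248.125 = 0.0077.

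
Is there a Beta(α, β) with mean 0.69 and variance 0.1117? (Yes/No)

For any Beta, Var(X) < E[X]·(1−E[X]).
Here μ(1−μ) = 0.69×0.31 = 0.2139, and 0.1117 < 0.2139.

Yes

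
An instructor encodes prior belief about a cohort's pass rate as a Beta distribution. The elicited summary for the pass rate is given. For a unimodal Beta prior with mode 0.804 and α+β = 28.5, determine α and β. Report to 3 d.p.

Mode = (α−1)/(κ−2) with κ = α+β, so α−1 = 0.804·26.5 = 21.306.
α = 22.306; β = κ − α = 6.194.

α = 22.306, β = 6.194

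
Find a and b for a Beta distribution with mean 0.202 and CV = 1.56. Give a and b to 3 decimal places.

a = 0.126, b = 0.497

Var = (CV·μ)² = (1.56×0.202)² = 0.099301.
a+b = μ(1−μ)/Var − 1 = 0.161196/0.099301 − 1 = 0.6233.
Thus a = 0.202·0.6233 = 0.126 and b = 0.798·0.6233 = 0.497.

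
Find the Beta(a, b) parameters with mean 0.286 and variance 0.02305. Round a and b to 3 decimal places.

a = 2.248, b = 5.611

Write ν = a+b; then a = μν and Var = μ(1−μ)/(ν+1).
ν = μ(1−μ)/Var − 1 = 0.204204/0.02305 − 1 = 7.8592.
a = 0.286·7.8592 = 2.248, b = 0.714·7.8592 = 5.611.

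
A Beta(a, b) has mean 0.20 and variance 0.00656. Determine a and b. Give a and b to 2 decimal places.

a = 4.68, b = 18.71

By moment matching, a+b = μ(1−μ)/σ² − 1 = (0.20·0.80)/0.00656 − 1 = 24.3902 − 1 = 23.3902.
Since a/(a+b) = μ, a = 0.20·23.3902 = 4.68 and b = 0.80·23.3902 = 18.71.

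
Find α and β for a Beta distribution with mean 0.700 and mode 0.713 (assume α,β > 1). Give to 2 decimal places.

α = 22.94, β = 9.83

Let s = α+β. Mean gives α = μs = 0.700s; mode gives (α−1)/(s−2) = 0.713.
Substituting: 0.700s − 1 = 0.713(s−2) = 0.713s − 1.426, so -0.013s = -0.426 and s = 32.7692.
Then α = 0.700×32.7692 = 22.94 and β = s−α = 9.83.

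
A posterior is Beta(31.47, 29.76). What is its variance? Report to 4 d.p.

Var = αβ/[(α+β)²(α+β+1)] = (31.47×29.76)/(61.23²×62.23) = 936.5472/233307.295767 = 0.0040.

0.0040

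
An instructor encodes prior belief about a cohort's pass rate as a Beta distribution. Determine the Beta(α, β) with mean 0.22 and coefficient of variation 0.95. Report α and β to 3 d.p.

α = 0.644, β = 2.284

Var = (CV·μ)² = (0.95×0.22)² = 0.043681.
α+β = μ(1−μ)/Var − 1 = 0.1716/0.043681 − 1 = 2.9285.
Thus α = 0.22·2.9285 = 0.644 and β = 0.78·2.9285 = 2.284.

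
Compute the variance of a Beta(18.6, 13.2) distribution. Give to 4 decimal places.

0.0074

Var = αβ/[(α+β)²(α+β+1)] = (18.6×13.2)/(31.8²×32.8) = 245.52/33168.672 = 0.0074.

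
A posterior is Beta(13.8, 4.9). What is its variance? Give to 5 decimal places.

Var = αβ/[(α+β)²(α+β+1)] = (13.8×4.9)/(18.7²×19.7) = 67.62/6888.893 = 0.00982.

0.00982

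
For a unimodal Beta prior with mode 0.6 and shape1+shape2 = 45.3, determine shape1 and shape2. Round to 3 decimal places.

shape1 = 26.980, shape2 = 18.320

Mode = (shape1−1)/(κ−2) with κ = shape1+shape2, so shape1−1 = 0.6·43.3 = 25.980.
shape1 = 26.980; shape2 = κ − shape1 = 18.320.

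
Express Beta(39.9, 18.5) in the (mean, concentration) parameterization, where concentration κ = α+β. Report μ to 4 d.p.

μ = 0.6832, κ = 58.4

κ = α+β = 39.9+18.5 = 58.4; μ = α/κ = 39.9/58.4 = 0.6832.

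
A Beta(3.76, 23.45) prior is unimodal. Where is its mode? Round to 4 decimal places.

0.1095

The density x^(α−1)(1−x)^(β−1) is maximised at (α−1)/(α+β−2) = 2.76/25.21 = 0.1095.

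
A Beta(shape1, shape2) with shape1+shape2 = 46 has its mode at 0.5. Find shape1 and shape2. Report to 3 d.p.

Mode = (shape1−1)/(κ−2) with κ = shape1+shape2, so shape1−1 = 0.5·44 = 22.000.
shape1 = 23.000; shape2 = κ − shape1 = 23.000.

shape1 = 23.000, shape2 = 23.000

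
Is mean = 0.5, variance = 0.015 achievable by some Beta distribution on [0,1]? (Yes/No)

Yes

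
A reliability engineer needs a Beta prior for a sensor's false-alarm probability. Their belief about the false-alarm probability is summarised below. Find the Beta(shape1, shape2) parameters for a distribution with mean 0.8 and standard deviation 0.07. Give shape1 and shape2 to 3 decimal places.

shape1 = 25.322, shape2 = 6.331

Variance = 0.07² = 0.0049. The moment-matching identity shape1+shape2 = μ(1−μ)/Var − 1 gives
shape1+shape2 = 0.16/0.0049 − 1 = 31.6531, so shape1 = μ·31.6531 = 25.322 and shape2 = (1−μ)·31.6531 = 6.331.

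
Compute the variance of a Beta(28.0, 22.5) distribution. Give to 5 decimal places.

Var = αβ/[(α+β)²(α+β+1)] = (28.0×22.5)/(50.5²×51.5) = 630.00/131337.875 = 0.00480.

0.00480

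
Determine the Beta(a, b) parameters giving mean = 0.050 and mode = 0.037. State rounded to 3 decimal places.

With s = a+b: μ = a/s and mode = (a−1)/(s−2). Eliminating a = μs,
μs − 1 = m(s−2) ⇒ s(μ−m) = 1−2m ⇒ s = 0.926/0.013 = 71.2308.
So a = μs = 3.562, b = (1−μ)s = 67.669.

a = 3.562, b = 67.669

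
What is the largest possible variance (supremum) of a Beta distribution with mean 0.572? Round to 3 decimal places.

0.245

For fixed mean μ the Beta variance is μ(1−μ)/(α+β+1), increasing as α+β decreases.
Its least upper bound (not attained) is μ(1−μ) = 0.572·0.428 = 0.245.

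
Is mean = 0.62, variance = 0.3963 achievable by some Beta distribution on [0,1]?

For any Beta, Var(X) < E[X]·(1−E[X]).
Here μ(1−μ) = 0.62×0.38 = 0.2356, and 0.3963 ≥ 0.2356.

No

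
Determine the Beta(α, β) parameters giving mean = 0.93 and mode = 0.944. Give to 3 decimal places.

Let s = α+β. Mean gives α = μs = 0.93s; mode gives (α−1)/(s−2) = 0.944.
Substituting: 0.93s − 1 = 0.944(s−2) = 0.944s − 1.888, so -0.014s = -0.888 and s = 63.4286.
Then α = 0.93×63.4286 = 58.989 and β = s−α = 4.440.

α = 58.989, β = 4.440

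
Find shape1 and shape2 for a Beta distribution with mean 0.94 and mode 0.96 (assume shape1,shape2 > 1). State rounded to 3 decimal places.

With s = shape1+shape2: μ = shape1/s and mode = (shape1−1)/(s−2). Eliminating shape1 = μs,
μs − 1 = m(s−2) ⇒ s(μ−m) = 1−2m ⇒ s = -0.92/-0.02 = 46.0000.
So shape1 = μs = 43.240, shape2 = (1−μ)s = 2.760.

shape1 = 43.240, shape2 = 2.760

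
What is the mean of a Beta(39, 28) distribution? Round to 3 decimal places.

0.582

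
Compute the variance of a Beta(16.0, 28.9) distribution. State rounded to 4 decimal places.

μ = 16.0/44.9 = 0.356347; Var = μ(1−μ)/(α+β+1) = 0.2293639/45.9 = 0.0050.

0.0050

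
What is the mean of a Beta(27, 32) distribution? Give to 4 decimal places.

E[X] = α/(α+β) = 27/59 = 0.4576.

0.4576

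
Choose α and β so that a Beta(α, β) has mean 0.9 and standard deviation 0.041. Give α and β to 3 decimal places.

α = 47.286, β = 5.254

Variance = 0.041² = 0.001681. The moment-matching identity α+β = μ(1−μ)/Var − 1 gives
α+β = 0.09/0.001681 − 1 = 52.5396, so α = μ·52.5396 = 47.286 and β = (1−μ)·52.5396 = 5.254.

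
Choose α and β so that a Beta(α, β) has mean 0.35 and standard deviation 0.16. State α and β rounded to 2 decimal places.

First σ² = 0.0256. Setting α = μn, β = (1−μ)n with n = α+β,
μ(1−μ)/(n+1) = 0.0256 ⇒ n+1 = 0.2275/0.0256 = 8.8867 ⇒ n = 7.8867.
Hence α = 0.35×7.8867 = 2.76, β = 0.65×7.8867 = 5.13.

α = 2.76, β = 5.13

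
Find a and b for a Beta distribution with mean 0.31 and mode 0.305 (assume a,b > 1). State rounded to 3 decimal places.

With s = a+b: μ = a/s and mode = (a−1)/(s−2). Eliminating a = μs,
μs − 1 = m(s−2) ⇒ s(μ−m) = 1−2m ⇒ s = 0.390/0.005 = 78.0000.
So a = μs = 24.180, b = (1−μ)s = 53.820.

a = 24.180, b = 53.820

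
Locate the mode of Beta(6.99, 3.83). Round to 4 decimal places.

0.6791

With α,β > 1, mode = (α−1)/(α+β−2) = 5.99/8.82 = 0.6791.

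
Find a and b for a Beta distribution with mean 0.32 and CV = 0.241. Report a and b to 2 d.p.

Var = (CV·μ)² = (0.241×0.32)² = 0.005947.
a+b = μ(1−μ)/Var − 1 = 0.2176/0.005947 − 1 = 35.5868.
Thus a = 0.32·35.5868 = 11.39 and b = 0.68·35.5868 = 24.20.

a = 11.39, b = 24.20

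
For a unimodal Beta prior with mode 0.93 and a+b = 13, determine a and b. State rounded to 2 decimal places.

Since the density peak of Beta(a,b) is at (a−1)/(a+b−2),
a = 1 + 0.93(13−2) = 11.23 and b = 13 − 11.23 = 1.77.

a = 11.23, b = 1.77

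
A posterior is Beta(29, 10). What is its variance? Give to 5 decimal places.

μ = 29/39 = 0.743590; Var = μ(1−μ)/(α+β+1) = 0.1906640/40 = 0.00477.

0.00477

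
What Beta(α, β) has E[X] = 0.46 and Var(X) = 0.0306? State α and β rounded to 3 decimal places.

α = 3.274, β = 3.844

Let s = α+β. The Beta variance is μ(1−μ)/(s+1).
So s+1 = μ(1−μ)/σ² = (0.46×0.54)/0.0306 = 0.2484/0.0306 = 8.1176, giving s = 7.1176.
Then α = μs = 0.46×7.1176 = 3.274 and β = (1−μ)s = 0.54×7.1176 = 3.844.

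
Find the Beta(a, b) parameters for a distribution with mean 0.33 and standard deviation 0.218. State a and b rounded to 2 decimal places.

a = 1.21, b = 2.45

Variance = 0.218² = 0.047524. The moment-matching identity a+b = μ(1−μ)/Var − 1 gives
a+b = 0.2211/0.047524 − 1 = 3.6524, so a = μ·3.6524 = 1.21 and b = (1−μ)·3.6524 = 2.45.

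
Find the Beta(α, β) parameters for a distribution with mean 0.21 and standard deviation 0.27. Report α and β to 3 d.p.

First σ² = 0.0729. Setting α = μn, β = (1−μ)n with n = α+β,
μ(1−μ)/(n+1) = 0.0729 ⇒ n+1 = 0.1659/0.0729 = 2.2757 ⇒ n = 1.2757.
Hence α = 0.21×1.2757 = 0.268, β = 0.79×1.2757 = 1.008.

α = 0.268, β = 1.008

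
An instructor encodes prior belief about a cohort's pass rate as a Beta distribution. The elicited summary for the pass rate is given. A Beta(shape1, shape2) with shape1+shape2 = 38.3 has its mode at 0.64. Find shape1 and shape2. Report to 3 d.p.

shape1 = 24.232, shape2 = 14.068

Mode = (shape1−1)/(κ−2) with κ = shape1+shape2, so shape1−1 = 0.64·36.3 = 23.232.
shape1 = 24.232; shape2 = κ − shape1 = 14.068.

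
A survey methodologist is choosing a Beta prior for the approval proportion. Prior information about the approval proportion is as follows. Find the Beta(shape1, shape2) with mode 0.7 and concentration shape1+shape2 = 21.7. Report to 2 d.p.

shape1 = 14.79, shape2 = 6.91

Mode = (shape1−1)/(κ−2) with κ = shape1+shape2, so shape1−1 = 0.7·19.7 = 13.79.
shape1 = 14.79; shape2 = κ − shape1 = 6.91.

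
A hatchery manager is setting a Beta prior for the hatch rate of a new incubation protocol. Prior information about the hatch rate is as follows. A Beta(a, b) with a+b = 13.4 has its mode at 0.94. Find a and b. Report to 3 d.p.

For a,b>1 the mode is (a−1)/(a+b−2), so a = mode·(κ−2)+1 = 0.94×11.4+1 = 11.716.
And b = (1−mode)·(κ−2)+1 = 0.06×11.4+1 = 1.684.

a = 11.716, b = 1.684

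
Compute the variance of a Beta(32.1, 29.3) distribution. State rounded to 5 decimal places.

0.00400

α+β = 61.4 and αβ = 940.53, so Var = αβ/[(α+β)²(α+β+1)] = 940.53/235245.504 = 0.00400.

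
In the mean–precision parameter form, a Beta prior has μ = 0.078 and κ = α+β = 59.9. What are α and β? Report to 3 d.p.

α = 4.672, β = 55.228

Split κ in proportion μ : (1−μ): α = 0.078·59.9 = 4.672, β = 59.9 − 4.672 = 55.228.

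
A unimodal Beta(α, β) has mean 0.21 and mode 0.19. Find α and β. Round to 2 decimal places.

α = 6.51, β = 24.49

Let s = α+β. Mean gives α = μs = 0.21s; mode gives (α−1)/(s−2) = 0.19.
Substituting: 0.21s − 1 = 0.19(s−2) = 0.19s − 0.38, so 0.02s = 0.62 and s = 31.0000.
Then α = 0.21×31.0000 = 6.51 and β = s−α = 24.49.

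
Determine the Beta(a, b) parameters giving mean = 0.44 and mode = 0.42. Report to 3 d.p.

Let s = a+b. Mean gives a = μs = 0.44s; mode gives (a−1)/(s−2) = 0.42.
Substituting: 0.44s − 1 = 0.42(s−2) = 0.42s − 0.84, so 0.02s = 0.16 and s = 8.0000.
Then a = 0.44×8.0000 = 3.520 and b = s−a = 4.480.

a = 3.520, b = 4.480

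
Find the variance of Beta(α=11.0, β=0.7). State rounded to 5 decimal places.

0.00443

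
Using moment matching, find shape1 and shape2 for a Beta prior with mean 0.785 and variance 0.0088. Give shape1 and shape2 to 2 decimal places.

shape1 = 14.27, shape2 = 3.91

By moment matching, shape1+shape2 = μ(1−μ)/σ² − 1 = (0.785·0.215)/0.0088 − 1 = 19.1790 − 1 = 18.1790.
Since shape1/(shape1+shape2) = μ, shape1 = 0.785·18.1790 = 14.27 and shape2 = 0.215·18.1790 = 3.91.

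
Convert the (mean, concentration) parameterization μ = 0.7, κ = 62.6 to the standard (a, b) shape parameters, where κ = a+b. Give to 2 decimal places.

a = 43.82, b = 18.78

a = μκ = 0.7×62.6 = 43.82 and b = (1−μ)κ = 0.3×62.6 = 18.78.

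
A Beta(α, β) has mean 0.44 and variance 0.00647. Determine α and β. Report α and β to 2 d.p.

α = 16.32, β = 20.77

By moment matching, α+β = μ(1−μ)/σ² − 1 = (0.44·0.56)/0.00647 − 1 = 38.0835 − 1 = 37.0835.
Since α/(α+β) = μ, α = 0.44·37.0835 = 16.32 and β = 0.56·37.0835 = 20.77.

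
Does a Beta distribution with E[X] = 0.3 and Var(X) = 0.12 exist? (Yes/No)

Yes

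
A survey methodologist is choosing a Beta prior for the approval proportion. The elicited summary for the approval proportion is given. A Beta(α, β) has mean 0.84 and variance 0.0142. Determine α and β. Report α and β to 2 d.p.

By moment matching, α+β = μ(1−μ)/σ² − 1 = (0.84·0.16)/0.0142 − 1 = 9.4648 − 1 = 8.4648.
Since α/(α+β) = μ, α = 0.84·8.4648 = 7.11 and β = 0.16·8.4648 = 1.35.

α = 7.11, β = 1.35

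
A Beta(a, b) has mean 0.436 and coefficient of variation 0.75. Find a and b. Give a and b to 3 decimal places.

a = 0.567, b = 0.733

σ = CV·μ = 0.75×0.436 = 0.32700, so σ² = 0.106929.
s+1 = μ(1−μ)/σ² = 0.245904/0.106929 = 2.2997, so s = a+b = 1.2997.
a = μs = 0.567, b = (1−μ)s = 0.733.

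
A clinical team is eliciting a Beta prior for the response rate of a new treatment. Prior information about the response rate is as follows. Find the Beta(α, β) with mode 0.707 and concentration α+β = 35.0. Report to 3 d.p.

α = 24.331, β = 10.669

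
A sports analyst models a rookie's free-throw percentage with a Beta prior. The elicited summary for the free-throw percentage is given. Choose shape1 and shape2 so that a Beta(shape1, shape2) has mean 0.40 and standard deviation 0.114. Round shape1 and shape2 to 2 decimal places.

shape1 = 6.99, shape2 = 10.48

First σ² = 0.012996. Setting shape1 = μn, shape2 = (1−μ)n with n = shape1+shape2,
μ(1−μ)/(n+1) = 0.012996 ⇒ n+1 = 0.2400/0.012996 = 18.4672 ⇒ n = 17.4672.
Hence shape1 = 0.40×17.4672 = 6.99, shape2 = 0.60×17.4672 = 10.48.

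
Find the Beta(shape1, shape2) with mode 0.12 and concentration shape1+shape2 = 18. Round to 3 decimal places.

Mode = (shape1−1)/(κ−2) with κ = shape1+shape2, so shape1−1 = 0.12·16 = 1.920.
shape1 = 2.920; shape2 = κ − shape1 = 15.080.

shape1 = 2.920, shape2 = 15.080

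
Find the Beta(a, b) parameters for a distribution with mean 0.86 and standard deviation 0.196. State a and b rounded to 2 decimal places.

a = 1.84, b = 0.30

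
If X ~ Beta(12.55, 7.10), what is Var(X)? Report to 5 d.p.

0.01118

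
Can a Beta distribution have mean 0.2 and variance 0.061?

For any Beta, Var(X) < E[X]·(1−E[X]).
Here μ(1−μ) = 0.2×0.8 = 0.16, and 0.061 < 0.16.

Yes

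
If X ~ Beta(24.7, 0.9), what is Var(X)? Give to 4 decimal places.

α+β = 25.6 and αβ = 22.23, so Var = αβ/[(α+β)²(α+β+1)] = 22.23/17432.576 = 0.0013.

0.0013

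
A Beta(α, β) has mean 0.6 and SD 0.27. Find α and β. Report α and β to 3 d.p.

α = 1.375, β = 0.917

First σ² = 0.0729. Setting α = μn, β = (1−μ)n with n = α+β,
μ(1−μ)/(n+1) = 0.0729 ⇒ n+1 = 0.24/0.0729 = 3.2922 ⇒ n = 2.2922.
Hence α = 0.6×2.2922 = 1.375, β = 0.4×2.2922 = 0.917.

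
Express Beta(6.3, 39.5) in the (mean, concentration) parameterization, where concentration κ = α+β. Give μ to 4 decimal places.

κ = α+β = 6.3+39.5 = 45.8; μ = α/κ = 6.3/45.8 = 0.1376.

μ = 0.1376, κ = 45.8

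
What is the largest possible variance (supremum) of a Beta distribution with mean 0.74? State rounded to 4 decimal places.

0.1924

Var = μ(1−μ)/(α+β+1), which approaches μ(1−μ) as α+β → 0.
So the supremum is μ(1−μ) = 0.74×0.26 = 0.1924.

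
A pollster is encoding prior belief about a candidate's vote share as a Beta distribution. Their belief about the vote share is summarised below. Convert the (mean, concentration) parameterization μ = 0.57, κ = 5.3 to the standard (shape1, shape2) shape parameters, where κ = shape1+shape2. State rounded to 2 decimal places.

Split κ in proportion μ : (1−μ): shape1 = 0.57·5.3 = 3.02, shape2 = 5.3 − 3.02 = 2.28.

shape1 = 3.02, shape2 = 2.28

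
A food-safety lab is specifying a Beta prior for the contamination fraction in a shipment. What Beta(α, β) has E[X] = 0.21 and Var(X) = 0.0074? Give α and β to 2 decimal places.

Write ν = α+β; then α = μν and Var = μ(1−μ)/(ν+1).
ν = μ(1−μ)/Var − 1 = 0.1659/0.0074 − 1 = 21.4189.
α = 0.21·21.4189 = 4.50, β = 0.79·21.4189 = 16.92.

α = 4.50, β = 16.92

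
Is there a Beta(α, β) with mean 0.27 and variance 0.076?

The Beta variance bound is σ² < μ(1−μ).
Here μ(1−μ) = 0.27×0.73 = 0.1971, and 0.076 < 0.1971.

Yes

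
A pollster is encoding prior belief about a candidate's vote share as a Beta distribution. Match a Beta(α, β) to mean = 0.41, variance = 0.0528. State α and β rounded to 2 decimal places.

Let s = α+β. The Beta variance is μ(1−μ)/(s+1).
So s+1 = μ(1−μ)/σ² = (0.41×0.59)/0.0528 = 0.2419/0.0528 = 4.5814, giving s = 3.5814.
Then α = μs = 0.41×3.5814 = 1.47 and β = (1−μ)s = 0.59×3.5814 = 2.11.

α = 1.47, β = 2.11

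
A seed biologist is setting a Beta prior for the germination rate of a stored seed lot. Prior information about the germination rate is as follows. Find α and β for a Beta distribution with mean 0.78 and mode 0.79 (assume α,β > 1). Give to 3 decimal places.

α = 45.240, β = 12.760

Let s = α+β. Mean gives α = μs = 0.78s; mode gives (α−1)/(s−2) = 0.79.
Substituting: 0.78s − 1 = 0.79(s−2) = 0.79s − 1.58, so -0.01s = -0.58 and s = 58.0000.
Then α = 0.78×58.0000 = 45.240 and β = s−α = 12.760.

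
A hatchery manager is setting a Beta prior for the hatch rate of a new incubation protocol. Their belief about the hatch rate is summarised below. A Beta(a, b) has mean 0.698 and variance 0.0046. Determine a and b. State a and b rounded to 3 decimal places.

a = 31.288, b = 13.537

Write ν = a+b; then a = μν and Var = μ(1−μ)/(ν+1).
ν = μ(1−μ)/Var − 1 = 0.210796/0.0046 − 1 = 44.8252.
a = 0.698·44.8252 = 31.288, b = 0.302·44.8252 = 13.537.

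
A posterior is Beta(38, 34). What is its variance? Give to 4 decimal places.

0.0034

Var = αβ/[(α+β)²(α+β+1)] = (38×34)/(72²×73) = 1292/378432 = 0.0034.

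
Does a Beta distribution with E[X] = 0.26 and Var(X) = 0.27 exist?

No

A Beta with mean μ has variance μ(1−μ)/(α+β+1) < μ(1−μ).
Here μ(1−μ) = 0.26×0.74 = 0.1924, and 0.27 ≥ 0.1924.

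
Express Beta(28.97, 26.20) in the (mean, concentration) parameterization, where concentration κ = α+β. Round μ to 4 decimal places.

κ = α+β = 28.97+26.20 = 55.17; μ = α/κ = 28.97/55.17 = 0.5251.

μ = 0.5251, κ = 55.17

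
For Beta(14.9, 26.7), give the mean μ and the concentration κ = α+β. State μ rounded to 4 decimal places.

κ = α+β = 14.9+26.7 = 41.6; μ = α/κ = 14.9/41.6 = 0.3582.

μ = 0.3582, κ = 41.6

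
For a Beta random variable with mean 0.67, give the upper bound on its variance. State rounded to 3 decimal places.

0.221

Var = μ(1−μ)/(α+β+1), which approaches μ(1−μ) as α+β → 0.
So the supremum is μ(1−μ) = 0.67×0.33 = 0.221.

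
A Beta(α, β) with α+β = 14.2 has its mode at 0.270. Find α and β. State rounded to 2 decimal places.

α = 4.29, β = 9.91

For α,β>1 the mode is (α−1)/(α+β−2), so α = mode·(κ−2)+1 = 0.270×12.2+1 = 4.29.
And β = (1−mode)·(κ−2)+1 = 0.730×12.2+1 = 9.91.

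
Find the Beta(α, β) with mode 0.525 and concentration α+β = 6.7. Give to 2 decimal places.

α = 3.47, β = 3.23

Mode = (α−1)/(κ−2) with κ = α+β, so α−1 = 0.525·4.7 = 2.47.
α = 3.47; β = κ − α = 3.23.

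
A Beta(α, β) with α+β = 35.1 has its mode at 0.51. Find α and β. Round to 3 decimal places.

α = 17.881, β = 17.219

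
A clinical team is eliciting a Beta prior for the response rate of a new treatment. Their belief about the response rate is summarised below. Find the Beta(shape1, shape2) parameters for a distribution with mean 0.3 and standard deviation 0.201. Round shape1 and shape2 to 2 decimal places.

shape1 = 1.26, shape2 = 2.94

First σ² = 0.040401. Setting shape1 = μn, shape2 = (1−μ)n with n = shape1+shape2,
μ(1−μ)/(n+1) = 0.040401 ⇒ n+1 = 0.21/0.040401 = 5.1979 ⇒ n = 4.1979.
Hence shape1 = 0.3×4.1979 = 1.26, shape2 = 0.7×4.1979 = 2.94.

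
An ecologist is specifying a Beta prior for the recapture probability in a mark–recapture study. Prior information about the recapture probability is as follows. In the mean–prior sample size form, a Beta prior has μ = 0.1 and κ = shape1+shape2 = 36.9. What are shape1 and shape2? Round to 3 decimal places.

shape1 = μκ = 0.1×36.9 = 3.690 and shape2 = (1−μ)κ = 0.9×36.9 = 33.210.

shape1 = 3.690, shape2 = 33.210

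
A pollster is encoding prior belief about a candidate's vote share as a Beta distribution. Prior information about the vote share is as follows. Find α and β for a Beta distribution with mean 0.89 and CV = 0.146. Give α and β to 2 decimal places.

α = 4.27, β = 0.53

Var = (CV·μ)² = (0.146×0.89)² = 0.016884.
α+β = μ(1−μ)/Var − 1 = 0.0979/0.016884 − 1 = 4.7983.
Thus α = 0.89·4.7983 = 4.27 and β = 0.11·4.7983 = 0.53.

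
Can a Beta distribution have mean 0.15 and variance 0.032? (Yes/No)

Yes

For any Beta, Var(X) < E[X]·(1−E[X]).
Here μ(1−μ) = 0.15×0.85 = 0.1275, and 0.032 < 0.1275.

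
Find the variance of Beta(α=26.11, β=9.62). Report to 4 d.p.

α+β = 35.73 and αβ = 251.1782, so Var = αβ/[(α+β)²(α+β+1)] = 251.1782/46890.726417 = 0.0054.

0.0054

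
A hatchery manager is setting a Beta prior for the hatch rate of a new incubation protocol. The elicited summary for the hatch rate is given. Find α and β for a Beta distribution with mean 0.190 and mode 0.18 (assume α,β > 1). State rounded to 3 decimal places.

Let s = α+β. Mean gives α = μs = 0.190s; mode gives (α−1)/(s−2) = 0.18.
Substituting: 0.190s − 1 = 0.18(s−2) = 0.18s − 0.36, so 0.010s = 0.64 and s = 64.0000.
Then α = 0.190×64.0000 = 12.160 and β = s−α = 51.840.

α = 12.160, β = 51.840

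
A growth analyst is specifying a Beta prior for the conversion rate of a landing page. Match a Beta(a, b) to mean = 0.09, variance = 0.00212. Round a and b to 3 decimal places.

By moment matching, a+b = μ(1−μ)/σ² − 1 = (0.09·0.91)/0.00212 − 1 = 38.6321 − 1 = 37.6321.
Since a/(a+b) = μ, a = 0.09·37.6321 = 3.387 and b = 0.91·37.6321 = 34.245.

a = 3.387, b = 34.245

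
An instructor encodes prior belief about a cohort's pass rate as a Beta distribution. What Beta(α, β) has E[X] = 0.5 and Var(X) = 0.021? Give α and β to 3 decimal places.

α = 5.452, β = 5.452

By moment matching, α+β = μ(1−μ)/σ² − 1 = (0.5·0.5)/0.021 − 1 = 11.9048 − 1 = 10.9048.
Since α/(α+β) = μ, α = 0.5·10.9048 = 5.452 and β = 0.5·10.9048 = 5.452.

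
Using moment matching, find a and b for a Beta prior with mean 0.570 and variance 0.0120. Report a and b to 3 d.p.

a = 11.072, b = 8.353

Let s = a+b. The Beta variance is μ(1−μ)/(s+1).
So s+1 = μ(1−μ)/σ² = (0.570×0.430)/0.0120 = 0.245100/0.0120 = 20.4250, giving s = 19.4250.
Then a = μs = 0.570×19.4250 = 11.072 and b = (1−μ)s = 0.430×19.4250 = 8.353.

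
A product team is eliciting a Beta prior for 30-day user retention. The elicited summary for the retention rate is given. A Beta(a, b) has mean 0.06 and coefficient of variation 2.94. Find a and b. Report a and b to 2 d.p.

σ = CV·μ = 2.94×0.06 = 0.17640, so σ² = 0.031117.
s+1 = μ(1−μ)/σ² = 0.0564/0.031117 = 1.8125, so s = a+b = 0.8125.
a = μs = 0.05, b = (1−μ)s = 0.76.

a = 0.05, b = 0.76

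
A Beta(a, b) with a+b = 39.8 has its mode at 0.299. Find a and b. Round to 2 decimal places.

For a,b>1 the mode is (a−1)/(a+b−2), so a = mode·(κ−2)+1 = 0.299×37.8+1 = 12.30.
And b = (1−mode)·(κ−2)+1 = 0.701×37.8+1 = 27.50.

a = 12.30, b = 27.50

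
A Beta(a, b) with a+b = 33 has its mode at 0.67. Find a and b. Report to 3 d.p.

a = 21.770, b = 11.230

For a,b>1 the mode is (a−1)/(a+b−2), so a = mode·(κ−2)+1 = 0.67×31+1 = 21.770.
And b = (1−mode)·(κ−2)+1 = 0.33×31+1 = 11.230.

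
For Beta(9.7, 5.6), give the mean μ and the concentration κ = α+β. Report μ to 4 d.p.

μ = 0.6340, κ = 15.3

κ = α+β = 9.7+5.6 = 15.3; μ = α/κ = 9.7/15.3 = 0.6340.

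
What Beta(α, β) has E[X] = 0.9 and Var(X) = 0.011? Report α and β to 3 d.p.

α = 6.464, β = 0.718

Let s = α+β. The Beta variance is μ(1−μ)/(s+1).
So s+1 = μ(1−μ)/σ² = (0.9×0.1)/0.011 = 0.09/0.011 = 8.1818, giving s = 7.1818.
Then α = μs = 0.9×7.1818 = 6.464 and β = (1−μ)s = 0.1×7.1818 = 0.718.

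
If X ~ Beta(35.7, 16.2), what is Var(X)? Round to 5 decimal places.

0.00406

μ = 35.7/51.9 = 0.687861; Var = μ(1−μ)/(α+β+1) = 0.2147081/52.9 = 0.00406.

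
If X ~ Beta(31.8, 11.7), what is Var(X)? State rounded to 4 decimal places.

Var = αβ/[(α+β)²(α+β+1)] = (31.8×11.7)/(43.5²×44.5) = 372.06/84205.125 = 0.0044.

0.0044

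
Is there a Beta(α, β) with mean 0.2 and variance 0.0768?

Yes

For any Beta, Var(X) < E[X]·(1−E[X]).
Here μ(1−μ) = 0.2×0.8 = 0.16, and 0.0768 < 0.16.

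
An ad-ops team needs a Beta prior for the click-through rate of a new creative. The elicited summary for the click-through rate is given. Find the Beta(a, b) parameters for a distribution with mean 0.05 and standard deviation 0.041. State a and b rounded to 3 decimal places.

a = 1.363, b = 25.894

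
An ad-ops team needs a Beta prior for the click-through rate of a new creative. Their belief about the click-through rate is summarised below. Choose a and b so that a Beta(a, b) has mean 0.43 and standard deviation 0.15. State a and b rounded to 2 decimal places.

a = 4.25, b = 5.64

Variance = 0.15² = 0.0225. The moment-matching identity a+b = μ(1−μ)/Var − 1 gives
a+b = 0.2451/0.0225 − 1 = 9.8933, so a = μ·9.8933 = 4.25 and b = (1−μ)·9.8933 = 5.64.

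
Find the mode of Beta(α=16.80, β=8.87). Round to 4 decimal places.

0.6675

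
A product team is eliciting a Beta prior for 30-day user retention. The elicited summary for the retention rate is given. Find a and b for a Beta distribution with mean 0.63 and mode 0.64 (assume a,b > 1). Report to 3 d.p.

Let s = a+b. Mean gives a = μs = 0.63s; mode gives (a−1)/(s−2) = 0.64.
Substituting: 0.63s − 1 = 0.64(s−2) = 0.64s − 1.28, so -0.01s = -0.28 and s = 28.0000.
Then a = 0.63×28.0000 = 17.640 and b = s−a = 10.360.

a = 17.640, b = 10.360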